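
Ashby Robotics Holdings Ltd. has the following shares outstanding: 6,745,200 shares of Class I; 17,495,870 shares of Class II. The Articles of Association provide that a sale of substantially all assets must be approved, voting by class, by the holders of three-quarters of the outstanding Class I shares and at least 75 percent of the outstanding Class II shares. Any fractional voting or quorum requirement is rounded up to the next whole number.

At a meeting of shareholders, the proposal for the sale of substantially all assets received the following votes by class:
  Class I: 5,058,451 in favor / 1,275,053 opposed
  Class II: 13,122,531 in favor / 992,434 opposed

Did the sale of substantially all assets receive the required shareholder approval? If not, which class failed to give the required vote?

Class I: 3/4 of 6745200 = 5058900; 5,058,900 required, 5,058,451 in favor — not approved.
Class II: 3/4 of 17495870 = 13121902.50, rounded up to 13121903; 13,121,903 required, 13,122,531 in favor — approved.

Not approved — the Class I shares did not give the required vote.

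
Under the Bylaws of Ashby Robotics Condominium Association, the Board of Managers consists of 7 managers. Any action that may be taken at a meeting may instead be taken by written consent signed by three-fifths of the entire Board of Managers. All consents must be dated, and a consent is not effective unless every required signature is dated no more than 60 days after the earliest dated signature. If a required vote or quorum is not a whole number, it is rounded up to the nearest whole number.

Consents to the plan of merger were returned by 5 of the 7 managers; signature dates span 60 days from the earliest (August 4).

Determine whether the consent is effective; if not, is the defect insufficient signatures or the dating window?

Signatures required: three-fifths of 7 — 3/5 of 7 = 4.20, rounded up to 5, so 5 needed; 5 signed. Sufficient.
Dating window: the latest signature is 60 days after the earliest; the limit is 60 days. Within the window.

Effective — both the signature and dating-window requirements are satisfied.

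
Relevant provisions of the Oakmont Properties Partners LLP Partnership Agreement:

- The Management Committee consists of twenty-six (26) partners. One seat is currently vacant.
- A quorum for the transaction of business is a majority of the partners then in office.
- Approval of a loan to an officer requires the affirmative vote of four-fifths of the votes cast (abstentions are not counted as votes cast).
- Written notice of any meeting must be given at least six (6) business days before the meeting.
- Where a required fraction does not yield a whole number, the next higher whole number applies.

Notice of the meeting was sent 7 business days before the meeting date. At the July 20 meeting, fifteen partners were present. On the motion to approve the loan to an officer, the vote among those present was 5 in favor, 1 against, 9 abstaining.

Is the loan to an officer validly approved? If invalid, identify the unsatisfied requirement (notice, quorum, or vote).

Valid — all requirements satisfied.

Notice: 7 business days given; 6 required (7 ≥ 6). Satisfied.
Quorum: 15 present; quorum is 13. Satisfied.
Vote: the loan to an officer requires four-fifths of the votes cast (15 present − 9 abstaining = 6). 4/5 of 6 = 4.80, rounded up to 5, so 5 affirmative votes are needed; 5 voted in favor. Satisfied.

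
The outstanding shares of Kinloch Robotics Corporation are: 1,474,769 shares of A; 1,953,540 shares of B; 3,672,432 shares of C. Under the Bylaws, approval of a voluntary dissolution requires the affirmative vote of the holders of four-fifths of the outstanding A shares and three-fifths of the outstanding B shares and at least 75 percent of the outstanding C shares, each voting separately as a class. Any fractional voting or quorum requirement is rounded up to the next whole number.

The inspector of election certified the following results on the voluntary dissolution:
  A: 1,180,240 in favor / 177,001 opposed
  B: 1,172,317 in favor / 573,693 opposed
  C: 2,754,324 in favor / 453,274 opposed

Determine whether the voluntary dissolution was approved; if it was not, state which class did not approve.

A: 4/5 of 1474769 = 1179815.20, rounded up to 1179816; 1,179,816 required, 1,180,240 in favor — approved.
B: 3/5 of 1953540 = 1172124; 1,172,124 required, 1,172,317 in favor — approved.
C: 3/4 of 3672432 = 2754324; 2,754,324 required, 2,754,324 in favor — approved.

Approved — every class gave the required vote.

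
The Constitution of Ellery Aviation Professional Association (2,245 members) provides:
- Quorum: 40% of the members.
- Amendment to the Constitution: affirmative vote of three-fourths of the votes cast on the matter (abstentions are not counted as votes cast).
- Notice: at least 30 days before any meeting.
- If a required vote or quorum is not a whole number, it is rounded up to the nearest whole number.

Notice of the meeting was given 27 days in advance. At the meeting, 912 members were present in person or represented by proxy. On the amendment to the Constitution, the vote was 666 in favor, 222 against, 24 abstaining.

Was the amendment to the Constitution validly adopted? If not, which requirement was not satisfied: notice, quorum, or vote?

Notice: 27 days given; 30 required. Not satisfied.
Quorum: 40% of 2,245 = 898; 912 present. Satisfied.
Vote: requires three-fourths of the votes cast (912 − 24 abstaining = 888); 3/4 of 888 = 666, so 666 needed; 666 in favor. Satisfied.

Invalid — notice requirement not satisfied.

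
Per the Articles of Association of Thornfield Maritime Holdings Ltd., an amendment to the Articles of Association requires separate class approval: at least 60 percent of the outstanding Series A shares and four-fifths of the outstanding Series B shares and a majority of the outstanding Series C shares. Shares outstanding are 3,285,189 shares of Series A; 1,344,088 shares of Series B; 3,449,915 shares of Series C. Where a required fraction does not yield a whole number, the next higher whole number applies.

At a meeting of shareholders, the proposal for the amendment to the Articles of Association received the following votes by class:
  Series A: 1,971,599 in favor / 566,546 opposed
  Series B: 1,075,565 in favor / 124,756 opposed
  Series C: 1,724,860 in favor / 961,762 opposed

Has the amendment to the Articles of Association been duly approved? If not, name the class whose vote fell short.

Not approved — the Series C shares did not give the required vote.

Series A: 3/5 of 3285189 = 1971113.40, rounded up to 1971114; 1,971,114 required, 1,971,599 in favor — approved.
Series B: 4/5 of 1344088 = 1075270.40, rounded up to 1075271; 1,075,271 required, 1,075,565 in favor — approved.
Series C: a majority of 3449915 is 1724958; 1,724,958 required, 1,724,860 in favor — not approved.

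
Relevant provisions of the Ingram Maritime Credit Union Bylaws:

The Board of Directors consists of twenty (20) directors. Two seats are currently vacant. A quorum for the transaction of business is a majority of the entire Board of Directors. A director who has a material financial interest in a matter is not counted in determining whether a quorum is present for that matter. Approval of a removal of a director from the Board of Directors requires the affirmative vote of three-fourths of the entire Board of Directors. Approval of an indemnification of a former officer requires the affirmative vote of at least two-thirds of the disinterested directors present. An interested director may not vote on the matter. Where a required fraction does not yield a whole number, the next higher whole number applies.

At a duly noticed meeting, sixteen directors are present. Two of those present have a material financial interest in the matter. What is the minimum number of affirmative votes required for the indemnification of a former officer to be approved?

The indemnification of a former officer requires two-thirds of the disinterested directors present (16 − 2 = 14).
2/3 of 14 = 9.33, rounded up to 10.

10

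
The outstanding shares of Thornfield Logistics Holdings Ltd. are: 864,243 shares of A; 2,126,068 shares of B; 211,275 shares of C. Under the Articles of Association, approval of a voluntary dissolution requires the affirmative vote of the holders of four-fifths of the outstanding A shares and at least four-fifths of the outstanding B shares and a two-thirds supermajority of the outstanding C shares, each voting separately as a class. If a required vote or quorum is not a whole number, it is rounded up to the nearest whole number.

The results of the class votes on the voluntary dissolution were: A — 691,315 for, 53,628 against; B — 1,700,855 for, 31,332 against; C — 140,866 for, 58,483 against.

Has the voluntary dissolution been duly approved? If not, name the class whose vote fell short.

A: 4/5 of 864243 = 691394.40, rounded up to 691395; 691,395 required, 691,315 in favor — not approved.
B: 4/5 of 2126068 = 1700854.40, rounded up to 1700855; 1,700,855 required, 1,700,855 in favor — approved.
C: 2/3 of 211275 = 140850; 140,850 required, 140,866 in favor — approved.

Not approved — the A shares did not give the required vote.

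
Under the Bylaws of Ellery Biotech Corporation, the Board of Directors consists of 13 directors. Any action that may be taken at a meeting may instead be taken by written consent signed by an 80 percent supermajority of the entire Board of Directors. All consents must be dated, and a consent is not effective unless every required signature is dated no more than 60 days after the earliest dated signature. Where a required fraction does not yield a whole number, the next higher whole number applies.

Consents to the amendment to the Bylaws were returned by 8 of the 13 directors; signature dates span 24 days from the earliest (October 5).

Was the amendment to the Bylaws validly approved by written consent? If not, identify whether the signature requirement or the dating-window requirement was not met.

Not effective — insufficient signatures.

Signatures required: an 80 percent supermajority of 13 — 4/5 of 13 = 10.40, rounded up to 11, so 11 needed; 8 signed. Insufficient.
Dating window: the latest signature is 24 days after the earliest; the limit is 60 days. Within the window.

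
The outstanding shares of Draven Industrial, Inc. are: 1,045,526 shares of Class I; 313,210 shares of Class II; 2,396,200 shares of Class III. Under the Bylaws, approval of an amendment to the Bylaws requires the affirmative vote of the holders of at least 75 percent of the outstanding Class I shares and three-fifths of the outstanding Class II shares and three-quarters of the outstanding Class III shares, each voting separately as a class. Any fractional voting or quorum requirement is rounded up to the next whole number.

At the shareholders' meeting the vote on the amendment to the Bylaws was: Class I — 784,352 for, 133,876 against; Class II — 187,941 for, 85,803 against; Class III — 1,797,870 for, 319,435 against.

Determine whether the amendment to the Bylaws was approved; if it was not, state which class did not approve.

Class I: 3/4 of 1045526 = 784144.50, rounded up to 784145; 784,145 required, 784,352 in favor — approved.
Class II: 3/5 of 313210 = 187926; 187,926 required, 187,941 in favor — approved.
Class III: 3/4 of 2396200 = 1797150; 1,797,150 required, 1,797,870 in favor — approved.

Approved — every class gave the required vote.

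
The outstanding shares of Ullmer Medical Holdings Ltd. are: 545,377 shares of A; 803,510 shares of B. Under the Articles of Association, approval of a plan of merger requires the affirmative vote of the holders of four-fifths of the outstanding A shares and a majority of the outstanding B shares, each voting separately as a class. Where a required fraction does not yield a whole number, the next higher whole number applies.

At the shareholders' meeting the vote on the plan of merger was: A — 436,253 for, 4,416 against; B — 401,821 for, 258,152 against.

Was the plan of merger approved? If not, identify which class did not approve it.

Not approved — the A shares did not give the required vote.

A: 4/5 of 545377 = 436301.60, rounded up to 436302; 436,302 required, 436,253 in favor — not approved.
B: a majority of 803510 is 401756; 401,756 required, 401,821 in favor — approved.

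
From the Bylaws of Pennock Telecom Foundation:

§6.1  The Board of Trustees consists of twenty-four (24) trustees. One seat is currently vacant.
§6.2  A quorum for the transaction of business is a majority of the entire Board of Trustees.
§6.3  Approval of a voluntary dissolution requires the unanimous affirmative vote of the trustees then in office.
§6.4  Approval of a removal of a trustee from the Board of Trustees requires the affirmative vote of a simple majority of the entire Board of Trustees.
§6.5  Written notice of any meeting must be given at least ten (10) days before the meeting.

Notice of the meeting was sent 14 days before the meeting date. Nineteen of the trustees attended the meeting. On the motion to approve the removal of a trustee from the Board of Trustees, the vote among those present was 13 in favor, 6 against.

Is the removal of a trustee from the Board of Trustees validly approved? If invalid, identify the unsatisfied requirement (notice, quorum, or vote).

Notice: 14 days given; 10 required (14 ≥ 10). Satisfied.
Quorum: 19 present; quorum is 13. Satisfied.
Vote: the removal of a trustee from the Board of Trustees requires a majority of the entire Board of Trustees (24). A majority of 24 is 13, so 13 affirmative votes are needed; 13 voted in favor. Satisfied.

Valid — all requirements satisfied.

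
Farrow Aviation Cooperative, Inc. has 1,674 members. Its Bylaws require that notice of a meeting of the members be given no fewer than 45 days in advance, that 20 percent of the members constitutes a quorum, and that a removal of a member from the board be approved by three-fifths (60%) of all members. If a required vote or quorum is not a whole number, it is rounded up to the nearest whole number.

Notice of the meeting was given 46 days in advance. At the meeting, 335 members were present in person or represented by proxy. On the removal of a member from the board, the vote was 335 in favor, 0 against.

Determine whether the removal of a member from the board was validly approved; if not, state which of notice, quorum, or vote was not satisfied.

Notice: 46 days given; 45 required. Satisfied.
Quorum: 20% of 1,674 = 334.80, rounded up to 335; 335 present. Satisfied.
Vote: requires three-fifths of all members (1,674); 3/5 of 1674 = 1004.40, rounded up to 1005, so 1,005 needed; 335 in favor. Not satisfied.

Invalid — vote requirement not satisfied.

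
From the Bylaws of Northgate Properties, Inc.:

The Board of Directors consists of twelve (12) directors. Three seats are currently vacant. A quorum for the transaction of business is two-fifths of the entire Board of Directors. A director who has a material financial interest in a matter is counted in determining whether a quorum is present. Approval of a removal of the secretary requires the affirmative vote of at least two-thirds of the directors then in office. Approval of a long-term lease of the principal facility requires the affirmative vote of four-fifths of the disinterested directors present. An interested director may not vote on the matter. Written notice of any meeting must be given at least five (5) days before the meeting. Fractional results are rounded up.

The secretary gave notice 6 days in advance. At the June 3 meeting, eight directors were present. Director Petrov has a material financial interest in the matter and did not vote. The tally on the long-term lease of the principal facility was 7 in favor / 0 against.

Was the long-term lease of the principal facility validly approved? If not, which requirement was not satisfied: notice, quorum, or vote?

Notice: 6 days given; 5 required (6 ≥ 5). Satisfied.
Quorum: 8 present (interested directors count toward quorum); quorum is 5. Satisfied.
Vote: the long-term lease of the principal facility requires four-fifths of the disinterested directors present (8 − 1 = 7). 4/5 of 7 = 5.60, rounded up to 6, so 6 affirmative votes are needed; 7 voted in favor. Satisfied.

Valid — all requirements satisfied.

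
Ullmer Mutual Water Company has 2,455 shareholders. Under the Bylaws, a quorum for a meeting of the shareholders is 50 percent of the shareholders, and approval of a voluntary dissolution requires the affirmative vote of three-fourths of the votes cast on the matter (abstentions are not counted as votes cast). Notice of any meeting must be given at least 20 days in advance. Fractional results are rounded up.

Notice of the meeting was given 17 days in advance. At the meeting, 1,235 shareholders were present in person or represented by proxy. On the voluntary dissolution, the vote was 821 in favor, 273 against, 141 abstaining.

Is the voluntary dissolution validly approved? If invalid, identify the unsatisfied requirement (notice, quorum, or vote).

Invalid — notice requirement not satisfied.

Notice: 17 days given; 20 required. Not satisfied.
Quorum: 50% of 2,455 = 1,227.50, rounded up to 1,228; 1,235 present. Satisfied.
Vote: requires three-fourths of the votes cast (1,235 − 141 abstaining = 1,094); 3/4 of 1094 = 820.50, rounded up to 821, so 821 needed; 821 in favor. Satisfied.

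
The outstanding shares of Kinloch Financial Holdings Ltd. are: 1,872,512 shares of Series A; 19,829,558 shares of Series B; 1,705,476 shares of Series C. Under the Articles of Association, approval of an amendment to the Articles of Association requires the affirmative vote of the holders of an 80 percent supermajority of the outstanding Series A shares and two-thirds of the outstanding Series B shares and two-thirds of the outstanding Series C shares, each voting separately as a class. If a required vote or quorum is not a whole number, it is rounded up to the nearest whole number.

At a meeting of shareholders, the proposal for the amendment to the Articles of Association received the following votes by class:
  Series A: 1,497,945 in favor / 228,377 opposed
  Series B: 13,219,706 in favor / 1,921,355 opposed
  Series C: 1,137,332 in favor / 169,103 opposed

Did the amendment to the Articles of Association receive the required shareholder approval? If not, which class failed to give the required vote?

Not approved — the Series A shares did not give the required vote.

Series A: 4/5 of 1872512 = 1498009.60, rounded up to 1498010; 1,498,010 required, 1,497,945 in favor — not approved.
Series B: 2/3 of 19829558 = 13219705.33, rounded up to 13219706; 13,219,706 required, 13,219,706 in favor — approved.
Series C: 2/3 of 1705476 = 1136984; 1,136,984 required, 1,137,332 in favor — approved.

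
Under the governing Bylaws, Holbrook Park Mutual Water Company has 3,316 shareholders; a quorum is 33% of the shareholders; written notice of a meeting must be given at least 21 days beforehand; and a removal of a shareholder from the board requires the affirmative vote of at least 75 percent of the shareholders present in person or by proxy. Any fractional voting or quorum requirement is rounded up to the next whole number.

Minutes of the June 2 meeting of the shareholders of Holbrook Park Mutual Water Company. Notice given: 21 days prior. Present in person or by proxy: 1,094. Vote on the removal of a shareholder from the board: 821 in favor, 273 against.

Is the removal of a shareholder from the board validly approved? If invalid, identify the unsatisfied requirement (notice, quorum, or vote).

Notice: 21 days given; 21 required. Satisfied.
Quorum: 33% of 3,316 = 1,094.28, rounded up to 1,095; 1,094 present. Not satisfied.
Vote: requires three-fourths of those present (1,094); 3/4 of 1094 = 820.50, rounded up to 821, so 821 needed; 821 in favor. Satisfied.

Invalid — quorum requirement not satisfied.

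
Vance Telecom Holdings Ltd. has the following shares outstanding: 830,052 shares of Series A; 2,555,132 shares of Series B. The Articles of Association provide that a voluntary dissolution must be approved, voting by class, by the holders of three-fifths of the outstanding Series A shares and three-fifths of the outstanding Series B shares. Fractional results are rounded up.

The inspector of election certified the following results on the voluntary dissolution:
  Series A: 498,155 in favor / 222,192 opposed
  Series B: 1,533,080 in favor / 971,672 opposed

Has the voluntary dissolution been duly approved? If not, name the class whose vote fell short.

Approved — every class gave the required vote.

Series A: 3/5 of 830052 = 498031.20, rounded up to 498032; 498,032 required, 498,155 in favor — approved.
Series B: 3/5 of 2555132 = 1533079.20, rounded up to 1533080; 1,533,080 required, 1,533,080 in favor — approved.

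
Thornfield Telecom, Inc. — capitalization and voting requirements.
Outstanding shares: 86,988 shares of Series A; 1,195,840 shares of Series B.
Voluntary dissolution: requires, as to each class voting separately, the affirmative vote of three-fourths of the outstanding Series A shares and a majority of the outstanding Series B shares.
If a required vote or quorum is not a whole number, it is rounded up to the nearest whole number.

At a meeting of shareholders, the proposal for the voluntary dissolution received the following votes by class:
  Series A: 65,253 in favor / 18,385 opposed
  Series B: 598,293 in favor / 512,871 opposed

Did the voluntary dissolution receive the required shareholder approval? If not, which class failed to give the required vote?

Series A: 3/4 of 86988 = 65241; 65,241 required, 65,253 in favor — approved.
Series B: a majority of 1195840 is 597921; 597,921 required, 598,293 in favor — approved.

Approved — every class gave the required vote.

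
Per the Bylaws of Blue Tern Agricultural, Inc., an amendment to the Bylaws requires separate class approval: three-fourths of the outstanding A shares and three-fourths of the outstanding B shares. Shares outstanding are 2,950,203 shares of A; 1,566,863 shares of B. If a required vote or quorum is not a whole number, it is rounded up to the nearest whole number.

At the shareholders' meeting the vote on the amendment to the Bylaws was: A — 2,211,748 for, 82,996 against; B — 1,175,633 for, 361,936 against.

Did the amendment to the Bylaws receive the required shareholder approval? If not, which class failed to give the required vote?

Not approved — the A shares did not give the required vote.

A: 3/4 of 2950203 = 2212652.25, rounded up to 2212653; 2,212,653 required, 2,211,748 in favor — not approved.
B: 3/4 of 1566863 = 1175147.25, rounded up to 1175148; 1,175,148 required, 1,175,633 in favor — approved.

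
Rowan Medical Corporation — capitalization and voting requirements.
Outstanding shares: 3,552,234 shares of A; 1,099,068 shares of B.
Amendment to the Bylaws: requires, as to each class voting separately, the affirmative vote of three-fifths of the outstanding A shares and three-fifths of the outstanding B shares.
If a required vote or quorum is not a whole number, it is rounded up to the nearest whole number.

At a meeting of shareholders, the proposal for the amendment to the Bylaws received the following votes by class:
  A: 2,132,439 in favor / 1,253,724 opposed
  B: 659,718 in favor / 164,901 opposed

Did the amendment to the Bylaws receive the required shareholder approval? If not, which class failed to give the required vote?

A: 3/5 of 3552234 = 2131340.40, rounded up to 2131341; 2,131,341 required, 2,132,439 in favor — approved.
B: 3/5 of 1099068 = 659440.80, rounded up to 659441; 659,441 required, 659,718 in favor — approved.

Approved — every class gave the required vote.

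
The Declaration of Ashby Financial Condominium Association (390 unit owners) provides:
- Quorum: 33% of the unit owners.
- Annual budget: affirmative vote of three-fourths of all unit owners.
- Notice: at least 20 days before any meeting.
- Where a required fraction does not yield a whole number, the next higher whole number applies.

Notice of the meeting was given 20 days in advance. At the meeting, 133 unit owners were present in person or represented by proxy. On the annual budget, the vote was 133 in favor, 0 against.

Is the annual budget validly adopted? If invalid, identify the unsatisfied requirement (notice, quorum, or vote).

Invalid — vote requirement not satisfied.

Notice: 20 days given; 20 required. Satisfied.
Quorum: 33% of 390 = 128.70, rounded up to 129; 133 present. Satisfied.
Vote: requires three-fourths of all unit owners (390); 3/4 of 390 = 292.50, rounded up to 293, so 293 needed; 133 in favor. Not satisfied.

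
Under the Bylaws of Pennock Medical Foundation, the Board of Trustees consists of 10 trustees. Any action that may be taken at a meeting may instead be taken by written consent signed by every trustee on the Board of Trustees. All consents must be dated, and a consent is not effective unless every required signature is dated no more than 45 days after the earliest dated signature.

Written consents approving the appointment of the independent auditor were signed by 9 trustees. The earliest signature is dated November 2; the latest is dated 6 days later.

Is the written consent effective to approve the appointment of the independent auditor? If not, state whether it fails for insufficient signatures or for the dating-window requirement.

Signatures required: all of 10 — unanimous means all 10, so 10 needed; 9 signed. Insufficient.
Dating window: the latest signature is 6 days after the earliest; the limit is 45 days. Within the window.

Not effective — insufficient signatures.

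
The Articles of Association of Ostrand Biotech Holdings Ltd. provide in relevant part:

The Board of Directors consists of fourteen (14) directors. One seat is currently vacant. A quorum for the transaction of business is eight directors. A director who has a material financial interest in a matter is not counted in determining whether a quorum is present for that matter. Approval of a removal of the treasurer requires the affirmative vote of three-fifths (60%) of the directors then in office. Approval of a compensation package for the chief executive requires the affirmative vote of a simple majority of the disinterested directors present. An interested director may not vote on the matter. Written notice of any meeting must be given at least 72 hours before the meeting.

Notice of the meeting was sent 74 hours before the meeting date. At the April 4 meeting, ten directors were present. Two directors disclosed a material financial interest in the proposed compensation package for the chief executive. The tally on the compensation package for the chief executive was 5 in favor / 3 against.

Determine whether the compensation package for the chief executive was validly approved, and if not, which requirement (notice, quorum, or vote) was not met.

Valid — all requirements satisfied.

Notice: 74 hours given; 72 required (74 ≥ 72). Satisfied.
Quorum: 10 present, but the 2 interested directors do not count, leaving 8. Quorum is 8. Satisfied.
Vote: the compensation package for the chief executive requires a majority of the disinterested directors present (10 − 2 = 8). A majority of 8 is 5, so 5 affirmative votes are needed; 5 voted in favor. Satisfied.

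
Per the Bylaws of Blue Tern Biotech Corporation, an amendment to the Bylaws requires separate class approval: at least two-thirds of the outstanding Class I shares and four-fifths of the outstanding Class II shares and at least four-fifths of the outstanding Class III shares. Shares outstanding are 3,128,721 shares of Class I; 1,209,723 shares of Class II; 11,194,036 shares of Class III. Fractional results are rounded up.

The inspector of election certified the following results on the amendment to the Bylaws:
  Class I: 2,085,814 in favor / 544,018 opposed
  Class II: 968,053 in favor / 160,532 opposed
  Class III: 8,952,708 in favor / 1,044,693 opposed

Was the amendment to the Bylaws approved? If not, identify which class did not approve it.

Not approved — the Class III shares did not give the required vote.

Class I: 2/3 of 3128721 = 2085814; 2,085,814 required, 2,085,814 in favor — approved.
Class II: 4/5 of 1209723 = 967778.40, rounded up to 967779; 967,779 required, 968,053 in favor — approved.
Class III: 4/5 of 11194036 = 8955228.80, rounded up to 8955229; 8,955,229 required, 8,952,708 in favor — not approved.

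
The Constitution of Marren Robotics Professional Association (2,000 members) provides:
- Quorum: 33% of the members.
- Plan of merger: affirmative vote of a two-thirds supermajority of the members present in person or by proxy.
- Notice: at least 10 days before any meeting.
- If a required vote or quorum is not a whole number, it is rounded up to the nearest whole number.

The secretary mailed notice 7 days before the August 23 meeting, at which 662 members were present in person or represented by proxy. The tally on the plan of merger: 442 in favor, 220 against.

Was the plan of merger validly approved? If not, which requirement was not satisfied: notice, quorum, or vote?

Invalid — notice requirement not satisfied.

Notice: 7 days given; 10 required. Not satisfied.
Quorum: 33% of 2,000 = 660; 662 present. Satisfied.
Vote: requires two-thirds of those present (662); 2/3 of 662 = 441.33, rounded up to 442, so 442 needed; 442 in favor. Satisfied.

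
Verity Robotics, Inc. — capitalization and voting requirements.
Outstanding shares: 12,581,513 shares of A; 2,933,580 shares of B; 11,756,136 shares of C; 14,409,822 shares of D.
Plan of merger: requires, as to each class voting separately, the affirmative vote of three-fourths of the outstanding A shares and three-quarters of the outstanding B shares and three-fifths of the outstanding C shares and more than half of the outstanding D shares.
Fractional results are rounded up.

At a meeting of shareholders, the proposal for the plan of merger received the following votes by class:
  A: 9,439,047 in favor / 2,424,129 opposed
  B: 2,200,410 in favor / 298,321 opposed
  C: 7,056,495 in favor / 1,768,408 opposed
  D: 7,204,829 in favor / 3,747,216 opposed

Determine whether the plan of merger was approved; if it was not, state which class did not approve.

A: 3/4 of 12581513 = 9436134.75, rounded up to 9436135; 9,436,135 required, 9,439,047 in favor — approved.
B: 3/4 of 2933580 = 2200185; 2,200,185 required, 2,200,410 in favor — approved.
C: 3/5 of 11756136 = 7053681.60, rounded up to 7053682; 7,053,682 required, 7,056,495 in favor — approved.
D: a majority of 14409822 is 7204912; 7,204,912 required, 7,204,829 in favor — not approved.

Not approved — the D shares did not give the required vote.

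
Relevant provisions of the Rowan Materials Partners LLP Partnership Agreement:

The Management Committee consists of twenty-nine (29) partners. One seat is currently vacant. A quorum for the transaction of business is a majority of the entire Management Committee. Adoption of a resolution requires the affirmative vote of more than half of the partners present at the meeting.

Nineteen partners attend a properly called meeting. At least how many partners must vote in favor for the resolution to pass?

10

The resolution requires a majority of the partners present (19).
A majority of 19 is 10.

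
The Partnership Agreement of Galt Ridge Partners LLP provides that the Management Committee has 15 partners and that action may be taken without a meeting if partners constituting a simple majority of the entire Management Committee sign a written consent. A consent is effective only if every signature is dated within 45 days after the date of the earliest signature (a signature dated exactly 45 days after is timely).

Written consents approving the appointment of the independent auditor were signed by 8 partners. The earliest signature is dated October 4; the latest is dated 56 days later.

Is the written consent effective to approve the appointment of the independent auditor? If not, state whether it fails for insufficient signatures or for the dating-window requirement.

Signatures required: a simple majority of 15 — a majority of 15 is 8, so 8 needed; 8 signed. Sufficient.
Dating window: the latest signature is 56 days after the earliest; the limit is 45 days. Outside the window.

Not effective — dating-window requirement not satisfied.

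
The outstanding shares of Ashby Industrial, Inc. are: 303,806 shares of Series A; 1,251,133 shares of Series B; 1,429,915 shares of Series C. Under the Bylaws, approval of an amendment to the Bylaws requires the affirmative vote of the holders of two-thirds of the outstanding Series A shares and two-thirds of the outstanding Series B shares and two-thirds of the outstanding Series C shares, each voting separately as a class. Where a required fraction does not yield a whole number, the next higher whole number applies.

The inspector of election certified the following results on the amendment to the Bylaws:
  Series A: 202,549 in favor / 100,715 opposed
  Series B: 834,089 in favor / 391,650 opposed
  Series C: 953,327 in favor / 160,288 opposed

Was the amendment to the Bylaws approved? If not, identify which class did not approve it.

Series A: 2/3 of 303806 = 202537.33, rounded up to 202538; 202,538 required, 202,549 in favor — approved.
Series B: 2/3 of 1251133 = 834088.67, rounded up to 834089; 834,089 required, 834,089 in favor — approved.
Series C: 2/3 of 1429915 = 953276.67, rounded up to 953277; 953,277 required, 953,327 in favor — approved.

Approved — every class gave the required vote.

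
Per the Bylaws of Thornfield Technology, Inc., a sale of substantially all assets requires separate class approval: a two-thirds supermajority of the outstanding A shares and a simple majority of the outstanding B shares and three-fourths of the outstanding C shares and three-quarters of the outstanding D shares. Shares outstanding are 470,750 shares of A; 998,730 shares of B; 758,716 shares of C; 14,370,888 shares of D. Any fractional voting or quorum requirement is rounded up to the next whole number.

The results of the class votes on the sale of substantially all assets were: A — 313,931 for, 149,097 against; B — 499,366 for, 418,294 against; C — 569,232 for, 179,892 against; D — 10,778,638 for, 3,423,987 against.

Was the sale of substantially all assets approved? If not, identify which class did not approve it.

Approved — every class gave the required vote.

A: 2/3 of 470750 = 313833.33, rounded up to 313834; 313,834 required, 313,931 in favor — approved.
B: a majority of 998730 is 499366; 499,366 required, 499,366 in favor — approved.
C: 3/4 of 758716 = 569037; 569,037 required, 569,232 in favor — approved.
D: 3/4 of 14370888 = 10778166; 10,778,166 required, 10,778,638 in favor — approved.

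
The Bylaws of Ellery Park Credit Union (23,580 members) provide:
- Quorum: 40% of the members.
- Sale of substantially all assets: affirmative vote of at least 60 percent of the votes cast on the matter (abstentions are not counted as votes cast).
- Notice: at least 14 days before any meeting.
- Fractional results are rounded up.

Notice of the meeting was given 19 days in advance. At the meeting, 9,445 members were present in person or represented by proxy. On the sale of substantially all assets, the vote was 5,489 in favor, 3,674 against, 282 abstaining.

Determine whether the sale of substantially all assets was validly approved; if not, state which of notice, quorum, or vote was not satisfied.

Invalid — vote requirement not satisfied.

Notice: 19 days given; 14 required. Satisfied.
Quorum: 40% of 23,580 = 9,432; 9,445 present. Satisfied.
Vote: requires three-fifths of the votes cast (9,445 − 282 abstaining = 9,163); 3/5 of 9163 = 5497.80, rounded up to 5498, so 5,498 needed; 5,489 in favor. Not satisfied.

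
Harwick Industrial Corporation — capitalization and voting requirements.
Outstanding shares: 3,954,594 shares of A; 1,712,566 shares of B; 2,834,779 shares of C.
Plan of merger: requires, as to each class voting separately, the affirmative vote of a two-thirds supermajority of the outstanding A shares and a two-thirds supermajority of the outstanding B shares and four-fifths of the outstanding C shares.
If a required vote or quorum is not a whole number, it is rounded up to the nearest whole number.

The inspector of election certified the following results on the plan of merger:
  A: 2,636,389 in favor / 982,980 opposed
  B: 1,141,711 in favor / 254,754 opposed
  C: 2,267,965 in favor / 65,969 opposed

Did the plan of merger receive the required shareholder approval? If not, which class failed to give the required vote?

Not approved — the A shares did not give the required vote.

A: 2/3 of 3954594 = 2636396; 2,636,396 required, 2,636,389 in favor — not approved.
B: 2/3 of 1712566 = 1141710.67, rounded up to 1141711; 1,141,711 required, 1,141,711 in favor — approved.
C: 4/5 of 2834779 = 2267823.20, rounded up to 2267824; 2,267,824 required, 2,267,965 in favor — approved.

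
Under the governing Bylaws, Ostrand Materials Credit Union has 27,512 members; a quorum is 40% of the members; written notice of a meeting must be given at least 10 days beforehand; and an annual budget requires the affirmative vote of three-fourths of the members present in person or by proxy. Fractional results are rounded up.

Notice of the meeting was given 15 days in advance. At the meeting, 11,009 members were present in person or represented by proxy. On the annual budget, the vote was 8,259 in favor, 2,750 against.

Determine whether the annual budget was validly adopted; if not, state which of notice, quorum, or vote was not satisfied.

Valid — all requirements satisfied.

Notice: 15 days given; 10 required. Satisfied.
Quorum: 40% of 27,512 = 11,004.80, rounded up to 11,005; 11,009 present. Satisfied.
Vote: requires three-fourths of those present (11,009); 3/4 of 11009 = 8256.75, rounded up to 8257, so 8,257 needed; 8,259 in favor. Satisfied.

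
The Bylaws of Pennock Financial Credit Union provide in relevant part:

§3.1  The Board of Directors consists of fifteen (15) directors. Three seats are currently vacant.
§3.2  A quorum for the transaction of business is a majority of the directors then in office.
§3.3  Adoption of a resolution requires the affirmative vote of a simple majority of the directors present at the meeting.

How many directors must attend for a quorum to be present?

A majority of 12 is 7.

7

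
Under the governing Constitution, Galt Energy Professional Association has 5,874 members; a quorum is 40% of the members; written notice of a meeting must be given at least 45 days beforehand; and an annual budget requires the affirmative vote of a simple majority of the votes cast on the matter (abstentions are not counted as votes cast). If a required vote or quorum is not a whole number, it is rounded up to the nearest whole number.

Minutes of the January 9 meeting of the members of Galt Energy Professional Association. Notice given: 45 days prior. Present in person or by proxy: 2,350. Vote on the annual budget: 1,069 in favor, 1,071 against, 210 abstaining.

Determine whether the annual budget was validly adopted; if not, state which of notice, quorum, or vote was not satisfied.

Notice: 45 days given; 45 required. Satisfied.
Quorum: 40% of 5,874 = 2,349.60, rounded up to 2,350; 2,350 present. Satisfied.
Vote: requires a majority of the votes cast (2,350 − 210 abstaining = 2,140); a majority of 2140 is 1071, so 1,071 needed; 1,069 in favor. Not satisfied.

Invalid — vote requirement not satisfied.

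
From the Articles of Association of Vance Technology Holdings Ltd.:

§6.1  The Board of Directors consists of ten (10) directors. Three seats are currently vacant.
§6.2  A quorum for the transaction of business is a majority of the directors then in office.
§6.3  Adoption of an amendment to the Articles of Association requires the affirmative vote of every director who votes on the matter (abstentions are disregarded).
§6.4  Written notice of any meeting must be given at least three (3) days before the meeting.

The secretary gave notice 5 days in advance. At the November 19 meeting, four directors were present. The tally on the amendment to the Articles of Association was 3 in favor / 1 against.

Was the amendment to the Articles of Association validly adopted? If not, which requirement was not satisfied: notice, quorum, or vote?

Invalid — vote requirement not satisfied.

Notice: 5 days given; 3 required (5 ≥ 3). Satisfied.
Quorum: 4 present; quorum is 4. Satisfied.
Vote: the amendment to the Articles of Association requires the unanimous vote of the votes cast (4). Unanimous means all 4, so 4 affirmative votes are needed; 3 voted in favor. Not satisfied.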